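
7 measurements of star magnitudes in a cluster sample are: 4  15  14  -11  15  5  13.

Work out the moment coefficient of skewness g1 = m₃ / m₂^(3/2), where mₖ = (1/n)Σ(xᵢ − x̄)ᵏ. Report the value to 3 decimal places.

x̄ = (4 + 15 + 14 - 11 + 15 + 5 + 13) / 7 = 7.8571
deviations (xᵢ − x̄): -3.8571, 7.1429, 6.1429, -18.8571, 7.1429, -2.8571, 5.1429
Σ(xᵢ − x̄)² = 544.8571 ⇒ m₂ = 544.8571/7 = 77.83673
Σ(xᵢ − x̄)³ = -5689.4694 ⇒ m₃ = -5689.4694/7 = -812.78134
m₂^(3/2) = 77.83673^(1.5) = 686.71560
g1 = m₃ / m₂^(3/2) = -812.78134 / 686.71560 ≈ -1.184

-1.184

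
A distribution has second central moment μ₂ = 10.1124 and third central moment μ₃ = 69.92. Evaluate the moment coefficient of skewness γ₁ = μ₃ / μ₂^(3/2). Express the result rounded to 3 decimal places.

σ = √μ₂ = √10.1124 = 3.18000
σ³ = μ₂^(3/2) = 32.15743
γ₁ = μ₃/σ³ = 69.92 / 32.15743 ≈ 2.174

2.174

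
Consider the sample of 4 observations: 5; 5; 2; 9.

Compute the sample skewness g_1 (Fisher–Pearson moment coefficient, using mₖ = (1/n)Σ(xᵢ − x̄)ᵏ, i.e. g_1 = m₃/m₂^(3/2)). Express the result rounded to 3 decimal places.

0.298

x̄ = (5 + 5 + 2 + 9) / 4 = 5.2500
deviations (xᵢ − x̄): -0.2500, -0.2500, -3.2500, 3.7500
Σ(xᵢ − x̄)² = 24.7500 ⇒ m₂ = 24.7500/4 = 6.18750
Σ(xᵢ − x̄)³ = 18.3750 ⇒ m₃ = 18.3750/4 = 4.59375
m₂^(3/2) = 6.18750^(1.5) = 15.39121
g_1 = m₃ / m₂^(3/2) = 4.59375 / 15.39121 ≈ 0.298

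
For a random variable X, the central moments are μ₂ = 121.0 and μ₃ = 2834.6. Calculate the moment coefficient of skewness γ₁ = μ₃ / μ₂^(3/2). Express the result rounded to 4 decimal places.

2.1297

σ = √μ₂ = √121.0 = 11.00000
σ³ = μ₂^(3/2) = 1331.00000
γ₁ = μ₃/σ³ = 2834.6 / 1331.00000 ≈ 2.1297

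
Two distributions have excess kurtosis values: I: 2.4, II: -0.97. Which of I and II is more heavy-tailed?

Higher excess kurtosis ⇒ heavier tails relative to the normal distribution.
2.4 vs -0.97: the larger is 2.4, so I has heavier tails. (I is leptokurtic — heavier-than-normal tails; the other is platykurtic.)

I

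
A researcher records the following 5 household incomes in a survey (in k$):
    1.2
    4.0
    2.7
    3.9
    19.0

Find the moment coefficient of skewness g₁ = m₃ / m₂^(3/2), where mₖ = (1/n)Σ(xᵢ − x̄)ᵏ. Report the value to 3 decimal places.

x̄ = (1.2 + 4.0 + 2.7 + 3.9 + 19.0) / 5 = 6.1600
deviations (xᵢ − x̄): -4.9600, -2.1600, -3.4600, -2.2600, 12.8400
Σ(xᵢ − x̄)² = 211.2120 ⇒ m₂ = 211.2120/5 = 42.24240
Σ(xᵢ − x̄)³ = 1931.8078 ⇒ m₃ = 1931.8078/5 = 386.36155
m₂^(3/2) = 42.24240^(1.5) = 274.55090
g₁ = m₃ / m₂^(3/2) = 386.36155 / 274.55090 ≈ 1.407

1.407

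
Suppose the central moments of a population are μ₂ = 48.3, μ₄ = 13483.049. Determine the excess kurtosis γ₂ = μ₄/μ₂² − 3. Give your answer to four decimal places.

2.7795

μ₂² = 48.3² = 2332.89000
μ₄/μ₂² = 13483.049 / 2332.89000 = 5.77955
γ₂ = 5.77955 − 3 ≈ 2.7795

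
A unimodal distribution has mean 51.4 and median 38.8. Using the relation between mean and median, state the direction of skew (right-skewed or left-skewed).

right-skewed

mean − median = 51.4 − 38.8 = 12.6
mean > median ⇒ the longer tail is on the right ⇒ right-skewed (positively skewed).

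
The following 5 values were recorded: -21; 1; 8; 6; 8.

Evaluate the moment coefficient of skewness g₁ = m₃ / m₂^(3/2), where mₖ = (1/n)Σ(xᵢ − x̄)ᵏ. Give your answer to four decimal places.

-1.3136

x̄ = (-21 + 1 + 8 + 6 + 8) / 5 = 0.4000
deviations (xᵢ − x̄): -21.4000, 0.6000, 7.6000, 5.6000, 7.6000
Σ(xᵢ − x̄)² = 605.2000 ⇒ m₂ = 605.2000/5 = 121.04000
Σ(xᵢ − x̄)³ = -8746.5600 ⇒ m₃ = -8746.5600/5 = -1749.31200
m₂^(3/2) = 121.04000^(1.5) = 1331.66005
g₁ = m₃ / m₂^(3/2) = -1749.31200 / 1331.66005 ≈ -1.3136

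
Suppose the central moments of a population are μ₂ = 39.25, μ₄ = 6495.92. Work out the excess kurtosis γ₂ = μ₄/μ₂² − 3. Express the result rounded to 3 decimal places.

μ₂² = 39.25² = 1540.56250
μ₄/μ₂² = 6495.92 / 1540.56250 = 4.21659
γ₂ = 4.21659 − 3 ≈ 1.217

1.217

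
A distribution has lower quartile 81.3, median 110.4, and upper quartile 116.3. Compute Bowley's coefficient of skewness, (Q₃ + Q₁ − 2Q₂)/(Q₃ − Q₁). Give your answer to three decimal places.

numerator: Q₃ + Q₁ − 2Q₂ = 116.3 + 81.3 − 2×110.4 = -23.2000
denominator: Q₃ − Q₁ = 116.3 − 81.3 = 35.0000
Bowley skewness = -23.2000 / 35.0000 ≈ -0.663

-0.663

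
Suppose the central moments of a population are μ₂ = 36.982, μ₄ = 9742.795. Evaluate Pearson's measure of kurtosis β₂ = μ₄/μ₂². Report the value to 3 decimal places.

μ₂² = 36.982² = 1367.66832
μ₄/μ₂² = 9742.795 / 1367.66832 = 7.12365
β₂ ≈ 7.124

7.124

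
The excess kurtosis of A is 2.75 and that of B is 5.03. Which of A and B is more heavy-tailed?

Higher excess kurtosis ⇒ heavier tails relative to the normal distribution.
2.75 vs 5.03: the larger is 5.03, so B has heavier tails.

B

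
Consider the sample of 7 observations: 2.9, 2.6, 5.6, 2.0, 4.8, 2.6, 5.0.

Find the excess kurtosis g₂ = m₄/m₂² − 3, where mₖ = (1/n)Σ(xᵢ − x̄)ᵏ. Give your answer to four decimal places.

-1.6509

x̄ = 3.6429
Σ(xᵢ − x̄)² = 12.4371 ⇒ m₂ = 1.77673
Σ(xᵢ − x̄)⁴ = 29.8118 ⇒ m₄ = 4.25883
m₂² = 3.15679
g₂ = m₄/m₂² − 3 = 1.34910 − 3 ≈ -1.6509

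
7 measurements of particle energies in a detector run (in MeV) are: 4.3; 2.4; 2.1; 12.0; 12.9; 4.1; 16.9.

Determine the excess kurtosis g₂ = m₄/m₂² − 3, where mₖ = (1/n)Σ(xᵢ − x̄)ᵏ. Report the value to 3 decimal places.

-1.463

x̄ = 7.8143
Σ(xᵢ − x̄)² = 214.0486 ⇒ m₂ = 30.57837
Σ(xᵢ − x̄)⁴ = 10058.8822 ⇒ m₄ = 1436.98317
m₂² = 935.03655
g₂ = m₄/m₂² − 3 = 1.53682 − 3 ≈ -1.463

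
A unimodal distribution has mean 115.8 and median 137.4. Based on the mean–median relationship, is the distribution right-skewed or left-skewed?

mean − median = 115.8 − 137.4 = -21.6
mean < median ⇒ the longer tail is on the left ⇒ left-skewed (negatively skewed).

left-skewed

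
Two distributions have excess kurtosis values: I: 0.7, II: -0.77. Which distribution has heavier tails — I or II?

I

Higher excess kurtosis ⇒ heavier tails relative to the normal distribution.
0.7 vs -0.77: the larger is 0.7, so I has heavier tails. (I is leptokurtic — heavier-than-normal tails; the other is platykurtic.)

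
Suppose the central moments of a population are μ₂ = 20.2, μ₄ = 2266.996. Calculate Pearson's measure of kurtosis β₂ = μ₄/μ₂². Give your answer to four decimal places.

μ₂² = 20.2² = 408.04000
μ₄/μ₂² = 2266.996 / 408.04000 = 5.55582
β₂ ≈ 5.5558

5.5558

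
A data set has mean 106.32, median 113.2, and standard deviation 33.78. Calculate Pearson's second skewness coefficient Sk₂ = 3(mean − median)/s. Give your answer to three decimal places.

-0.611

Sk₂ = 3(106.32 − 113.2) / 33.78 = 3 × -6.8800 / 33.78
    = -20.6400 / 33.78 ≈ -0.611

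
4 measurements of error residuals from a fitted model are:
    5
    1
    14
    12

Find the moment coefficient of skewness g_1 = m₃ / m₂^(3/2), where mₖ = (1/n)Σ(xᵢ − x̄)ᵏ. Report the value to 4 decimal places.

x̄ = (5 + 1 + 14 + 12) / 4 = 8.0000
deviations (xᵢ − x̄): -3.0000, -7.0000, 6.0000, 4.0000
Σ(xᵢ − x̄)² = 110.0000 ⇒ m₂ = 110.0000/4 = 27.50000
Σ(xᵢ − x̄)³ = -90.0000 ⇒ m₃ = -90.0000/4 = -22.50000
m₂^(3/2) = 27.50000^(1.5) = 144.21122
g_1 = m₃ / m₂^(3/2) = -22.50000 / 144.21122 ≈ -0.1560

-0.1560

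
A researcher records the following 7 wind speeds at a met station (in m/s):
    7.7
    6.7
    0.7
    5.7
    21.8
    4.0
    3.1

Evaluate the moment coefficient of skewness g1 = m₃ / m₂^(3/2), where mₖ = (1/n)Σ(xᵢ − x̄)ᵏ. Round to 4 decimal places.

1.5485

x̄ = (7.7 + 6.7 + 0.7 + 5.7 + 21.8 + 4.0 + 3.1) / 7 = 7.1000
deviations (xᵢ − x̄): 0.6000, -0.4000, -6.4000, -1.4000, 14.7000, -3.1000, -4.0000
Σ(xᵢ − x̄)² = 285.1400 ⇒ m₂ = 285.1400/7 = 40.73429
Σ(xᵢ − x̄)³ = 2817.9960 ⇒ m₃ = 2817.9960/7 = 402.57086
m₂^(3/2) = 40.73429^(1.5) = 259.98013
g1 = m₃ / m₂^(3/2) = 402.57086 / 259.98013 ≈ 1.5485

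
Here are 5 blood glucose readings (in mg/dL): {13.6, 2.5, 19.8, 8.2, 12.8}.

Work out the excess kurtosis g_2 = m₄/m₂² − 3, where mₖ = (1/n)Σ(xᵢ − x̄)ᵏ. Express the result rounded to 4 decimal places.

x̄ = 11.3800
Σ(xᵢ − x̄)² = 166.8080 ⇒ m₂ = 33.36160
Σ(xᵢ − x̄)⁴ = 11374.9316 ⇒ m₄ = 2274.98631
m₂² = 1112.99635
g_2 = m₄/m₂² − 3 = 2.04402 − 3 ≈ -0.9560

-0.9560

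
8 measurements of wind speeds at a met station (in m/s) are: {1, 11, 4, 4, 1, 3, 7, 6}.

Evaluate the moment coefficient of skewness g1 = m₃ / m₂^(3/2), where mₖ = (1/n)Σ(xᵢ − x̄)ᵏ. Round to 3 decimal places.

0.720

x̄ = (1 + 11 + 4 + 4 + 1 + 3 + 7 + 6) / 8 = 4.6250
deviations (xᵢ − x̄): -3.6250, 6.3750, -0.6250, -0.6250, -3.6250, -1.6250, 2.3750, 1.3750
Σ(xᵢ − x̄)² = 77.8750 ⇒ m₂ = 77.8750/8 = 9.73438
Σ(xᵢ − x̄)³ = 175.0313 ⇒ m₃ = 175.0313/8 = 21.87891
m₂^(3/2) = 9.73438^(1.5) = 30.37121
g1 = m₃ / m₂^(3/2) = 21.87891 / 30.37121 ≈ 0.720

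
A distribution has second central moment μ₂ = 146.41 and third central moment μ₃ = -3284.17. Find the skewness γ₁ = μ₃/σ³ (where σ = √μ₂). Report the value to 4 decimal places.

σ = √μ₂ = √146.41 = 12.10000
σ³ = μ₂^(3/2) = 1771.56100
γ₁ = μ₃/σ³ = -3284.17 / 1771.56100 ≈ -1.8538

-1.8538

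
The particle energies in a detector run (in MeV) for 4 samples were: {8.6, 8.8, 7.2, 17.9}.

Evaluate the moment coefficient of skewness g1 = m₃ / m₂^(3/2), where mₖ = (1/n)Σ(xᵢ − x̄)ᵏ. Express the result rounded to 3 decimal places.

1.080

x̄ = (8.6 + 8.8 + 7.2 + 17.9) / 4 = 10.6250
deviations (xᵢ − x̄): -2.0250, -1.8250, -3.4250, 7.2750
Σ(xᵢ − x̄)² = 72.0875 ⇒ m₂ = 72.0875/4 = 18.02187
Σ(xᵢ − x̄)³ = 330.4744 ⇒ m₃ = 330.4744/4 = 82.61859
m₂^(3/2) = 18.02187^(1.5) = 76.50679
g1 = m₃ / m₂^(3/2) = 82.61859 / 76.50679 ≈ 1.080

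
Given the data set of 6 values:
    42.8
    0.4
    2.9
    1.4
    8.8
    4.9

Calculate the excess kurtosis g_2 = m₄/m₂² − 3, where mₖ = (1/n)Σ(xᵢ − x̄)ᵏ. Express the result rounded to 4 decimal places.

x̄ = 10.2000
Σ(xᵢ − x̄)² = 1319.5800 ⇒ m₂ = 219.93000
Σ(xᵢ − x̄)⁴ = 1148312.1666 ⇒ m₄ = 191385.36110
m₂² = 48369.20490
g_2 = m₄/m₂² − 3 = 3.95676 − 3 ≈ 0.9568

0.9568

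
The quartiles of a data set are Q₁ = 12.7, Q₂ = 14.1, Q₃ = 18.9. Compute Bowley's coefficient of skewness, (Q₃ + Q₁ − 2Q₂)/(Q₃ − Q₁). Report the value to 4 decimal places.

numerator: Q₃ + Q₁ − 2Q₂ = 18.9 + 12.7 − 2×14.1 = 3.4000
denominator: Q₃ − Q₁ = 18.9 − 12.7 = 6.2000
Bowley skewness = 3.4000 / 6.2000 ≈ 0.5484

0.5484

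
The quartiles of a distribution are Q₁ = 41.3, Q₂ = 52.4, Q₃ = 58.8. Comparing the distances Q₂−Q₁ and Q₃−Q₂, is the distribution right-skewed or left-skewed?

left-skewed

Q₂ − Q₁ = 11.1;  Q₃ − Q₂ = 6.4
Q₂ − Q₁ > Q₃ − Q₂ ⇒ the lower half is more spread out ⇒ left-skewed.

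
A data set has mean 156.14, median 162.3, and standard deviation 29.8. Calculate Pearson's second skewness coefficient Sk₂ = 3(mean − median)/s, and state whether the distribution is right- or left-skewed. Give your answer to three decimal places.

Sk₂ = 3(156.14 − 162.3) / 29.8 = 3 × -6.1600 / 29.8
    = -18.4800 / 29.8 ≈ -0.620
Sk₂ < 0 ⇒ mean < median ⇒ left-skewed (negative skew).

-0.620, left-skewed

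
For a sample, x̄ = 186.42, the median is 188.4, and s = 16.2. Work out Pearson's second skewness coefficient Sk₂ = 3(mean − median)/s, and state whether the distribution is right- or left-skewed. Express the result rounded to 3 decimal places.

-0.367, left-skewed

Sk₂ = 3(186.42 − 188.4) / 16.2 = 3 × -1.9800 / 16.2
    = -5.9400 / 16.2 ≈ -0.367
Sk₂ < 0 ⇒ mean < median ⇒ left-skewed (negative skew).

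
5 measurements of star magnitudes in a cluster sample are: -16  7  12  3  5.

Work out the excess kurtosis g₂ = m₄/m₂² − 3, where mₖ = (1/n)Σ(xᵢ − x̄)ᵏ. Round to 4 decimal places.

-0.1606

x̄ = 2.2000
Σ(xᵢ − x̄)² = 458.8000 ⇒ m₂ = 91.76000
Σ(xᵢ − x̄)⁴ = 119536.3360 ⇒ m₄ = 23907.26720
m₂² = 8419.89760
g₂ = m₄/m₂² − 3 = 2.83938 − 3 ≈ -0.1606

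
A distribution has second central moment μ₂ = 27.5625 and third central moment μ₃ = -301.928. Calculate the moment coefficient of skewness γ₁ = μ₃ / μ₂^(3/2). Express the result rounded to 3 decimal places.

-2.087

σ = √μ₂ = √27.5625 = 5.25000
σ³ = μ₂^(3/2) = 144.70313
γ₁ = μ₃/σ³ = -301.928 / 144.70313 ≈ -2.087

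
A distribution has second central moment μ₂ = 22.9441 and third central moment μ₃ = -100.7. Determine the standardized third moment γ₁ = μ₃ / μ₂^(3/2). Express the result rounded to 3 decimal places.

-0.916

σ = √μ₂ = √22.9441 = 4.79000
σ³ = μ₂^(3/2) = 109.90224
γ₁ = μ₃/σ³ = -100.7 / 109.90224 ≈ -0.916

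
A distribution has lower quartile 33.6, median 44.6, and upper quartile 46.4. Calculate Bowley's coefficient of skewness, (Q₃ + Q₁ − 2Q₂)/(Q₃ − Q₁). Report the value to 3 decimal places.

-0.719

numerator: Q₃ + Q₁ − 2Q₂ = 46.4 + 33.6 − 2×44.6 = -9.2000
denominator: Q₃ − Q₁ = 46.4 − 33.6 = 12.8000
Bowley skewness = -9.2000 / 12.8000 ≈ -0.719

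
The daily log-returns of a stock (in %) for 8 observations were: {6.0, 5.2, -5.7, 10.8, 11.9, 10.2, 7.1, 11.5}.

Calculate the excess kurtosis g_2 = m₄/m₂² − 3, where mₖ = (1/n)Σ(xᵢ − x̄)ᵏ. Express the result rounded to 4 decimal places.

1.1116

x̄ = 7.1250
Σ(xᵢ − x̄)² = 234.3550 ⇒ m₂ = 29.29438
Σ(xᵢ − x̄)⁴ = 28227.2522 ⇒ m₄ = 3528.40653
m₂² = 858.16041
g_2 = m₄/m₂² − 3 = 4.11159 − 3 ≈ 1.1116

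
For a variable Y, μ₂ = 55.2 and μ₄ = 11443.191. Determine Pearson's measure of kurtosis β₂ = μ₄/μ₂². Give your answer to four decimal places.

μ₂² = 55.2² = 3047.04000
μ₄/μ₂² = 11443.191 / 3047.04000 = 3.75551
β₂ ≈ 3.7555

3.7555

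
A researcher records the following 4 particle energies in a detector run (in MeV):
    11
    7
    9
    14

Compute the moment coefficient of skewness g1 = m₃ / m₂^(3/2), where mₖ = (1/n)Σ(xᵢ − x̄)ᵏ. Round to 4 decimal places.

0.2439

x̄ = (11 + 7 + 9 + 14) / 4 = 10.2500
deviations (xᵢ − x̄): 0.7500, -3.2500, -1.2500, 3.7500
Σ(xᵢ − x̄)² = 26.7500 ⇒ m₂ = 26.7500/4 = 6.68750
Σ(xᵢ − x̄)³ = 16.8750 ⇒ m₃ = 16.8750/4 = 4.21875
m₂^(3/2) = 6.68750^(1.5) = 17.29401
g1 = m₃ / m₂^(3/2) = 4.21875 / 17.29401 ≈ 0.2439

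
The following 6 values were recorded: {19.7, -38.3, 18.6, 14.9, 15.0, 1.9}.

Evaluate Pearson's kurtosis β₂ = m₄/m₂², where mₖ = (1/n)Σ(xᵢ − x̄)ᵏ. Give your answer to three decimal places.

x̄ = 5.3000
Σ(xᵢ − x̄)² = 2483.0200 ⇒ m₂ = 413.83667
Σ(xᵢ − x̄)⁴ = 3705417.1906 ⇒ m₄ = 617569.53177
m₂² = 171260.78668
β₂ = m₄/m₂² = 617569.53177 / 171260.78668 ≈ 3.606

3.606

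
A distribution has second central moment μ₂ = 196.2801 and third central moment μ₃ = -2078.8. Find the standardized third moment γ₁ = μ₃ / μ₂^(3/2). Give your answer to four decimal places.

-0.7560

σ = √μ₂ = √196.2801 = 14.01000
σ³ = μ₂^(3/2) = 2749.88420
γ₁ = μ₃/σ³ = -2078.8 / 2749.88420 ≈ -0.7560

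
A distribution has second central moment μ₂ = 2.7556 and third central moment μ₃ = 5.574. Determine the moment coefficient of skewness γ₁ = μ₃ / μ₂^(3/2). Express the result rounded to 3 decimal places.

σ = √μ₂ = √2.7556 = 1.66000
σ³ = μ₂^(3/2) = 4.57430
γ₁ = μ₃/σ³ = 5.574 / 4.57430 ≈ 1.219

1.219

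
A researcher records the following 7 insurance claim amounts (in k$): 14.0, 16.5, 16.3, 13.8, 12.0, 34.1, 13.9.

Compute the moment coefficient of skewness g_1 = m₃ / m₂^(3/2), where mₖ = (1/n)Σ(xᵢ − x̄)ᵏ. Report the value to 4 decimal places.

1.8643

x̄ = (14.0 + 16.5 + 16.3 + 13.8 + 12.0 + 34.1 + 13.9) / 7 = 17.2286
deviations (xᵢ − x̄): -3.2286, -0.7286, -0.9286, -3.4286, -5.2286, 16.8714, -3.3286
Σ(xᵢ − x̄)² = 346.6343 ⇒ m₂ = 346.6343/7 = 49.51918
Σ(xᵢ − x̄)³ = 4547.4083 ⇒ m₃ = 4547.4083/7 = 649.62976
m₂^(3/2) = 49.51918^(1.5) = 348.46584
g_1 = m₃ / m₂^(3/2) = 649.62976 / 348.46584 ≈ 1.8643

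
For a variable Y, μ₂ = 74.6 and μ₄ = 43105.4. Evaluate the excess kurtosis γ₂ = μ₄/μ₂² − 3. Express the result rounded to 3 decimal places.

μ₂² = 74.6² = 5565.16000
μ₄/μ₂² = 43105.4 / 5565.16000 = 7.74558
γ₂ = 7.74558 − 3 ≈ 4.746

4.746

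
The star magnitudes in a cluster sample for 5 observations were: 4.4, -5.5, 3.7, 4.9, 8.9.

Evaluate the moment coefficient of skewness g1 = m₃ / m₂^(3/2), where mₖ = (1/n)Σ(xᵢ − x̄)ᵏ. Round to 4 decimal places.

x̄ = (4.4 - 5.5 + 3.7 + 4.9 + 8.9) / 5 = 3.2800
deviations (xᵢ − x̄): 1.1200, -8.7800, 0.4200, 1.6200, 5.6200
Σ(xᵢ − x̄)² = 112.7280 ⇒ m₂ = 112.7280/5 = 22.54560
Σ(xᵢ − x̄)³ = -493.6013 ⇒ m₃ = -493.6013/5 = -98.72026
m₂^(3/2) = 22.54560^(1.5) = 107.05149
g1 = m₃ / m₂^(3/2) = -98.72026 / 107.05149 ≈ -0.9222

-0.9222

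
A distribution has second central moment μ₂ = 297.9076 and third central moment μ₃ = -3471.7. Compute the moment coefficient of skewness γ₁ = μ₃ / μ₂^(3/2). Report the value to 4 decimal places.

-0.6752

σ = √μ₂ = √297.9076 = 17.26000
σ³ = μ₂^(3/2) = 5141.88518
γ₁ = μ₃/σ³ = -3471.7 / 5141.88518 ≈ -0.6752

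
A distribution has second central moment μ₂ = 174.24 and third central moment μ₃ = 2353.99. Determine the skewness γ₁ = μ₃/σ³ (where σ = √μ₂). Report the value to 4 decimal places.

σ = √μ₂ = √174.24 = 13.20000
σ³ = μ₂^(3/2) = 2299.96800
γ₁ = μ₃/σ³ = 2353.99 / 2299.96800 ≈ 1.0235

1.0235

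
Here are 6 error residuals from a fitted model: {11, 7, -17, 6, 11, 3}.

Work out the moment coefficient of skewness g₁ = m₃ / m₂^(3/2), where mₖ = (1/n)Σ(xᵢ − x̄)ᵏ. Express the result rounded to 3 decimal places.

-1.459

x̄ = (11 + 7 - 17 + 6 + 11 + 3) / 6 = 3.5000
deviations (xᵢ − x̄): 7.5000, 3.5000, -20.5000, 2.5000, 7.5000, -0.5000
Σ(xᵢ − x̄)² = 551.5000 ⇒ m₂ = 551.5000/6 = 91.91667
Σ(xᵢ − x̄)³ = -7713.0000 ⇒ m₃ = -7713.0000/6 = -1285.50000
m₂^(3/2) = 91.91667^(1.5) = 881.23431
g₁ = m₃ / m₂^(3/2) = -1285.50000 / 881.23431 ≈ -1.459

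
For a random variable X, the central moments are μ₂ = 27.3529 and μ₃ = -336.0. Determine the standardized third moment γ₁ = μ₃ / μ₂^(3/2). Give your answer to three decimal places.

σ = √μ₂ = √27.3529 = 5.23000
σ³ = μ₂^(3/2) = 143.05567
γ₁ = μ₃/σ³ = -336.0 / 143.05567 ≈ -2.349

-2.349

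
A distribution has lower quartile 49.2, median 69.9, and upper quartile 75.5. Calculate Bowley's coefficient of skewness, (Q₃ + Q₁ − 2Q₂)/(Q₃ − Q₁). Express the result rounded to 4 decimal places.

numerator: Q₃ + Q₁ − 2Q₂ = 75.5 + 49.2 − 2×69.9 = -15.1000
denominator: Q₃ − Q₁ = 75.5 − 49.2 = 26.3000
Bowley skewness = -15.1000 / 26.3000 ≈ -0.5741

-0.5741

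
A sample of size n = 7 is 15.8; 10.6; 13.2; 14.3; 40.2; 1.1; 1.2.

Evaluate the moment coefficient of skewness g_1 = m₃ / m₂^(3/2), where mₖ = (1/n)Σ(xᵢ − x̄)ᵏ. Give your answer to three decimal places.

x̄ = (15.8 + 10.6 + 13.2 + 14.3 + 40.2 + 1.1 + 1.2) / 7 = 13.7714
deviations (xᵢ − x̄): 2.0286, -3.1714, -0.5714, 0.5286, 26.4286, -12.6714, -12.5714
Σ(xᵢ − x̄)² = 1031.8543 ⇒ m₂ = 1031.8543/7 = 147.40776
Σ(xᵢ − x̄)³ = 14414.5708 ⇒ m₃ = 14414.5708/7 = 2059.22440
m₂^(3/2) = 147.40776^(1.5) = 1789.70107
g_1 = m₃ / m₂^(3/2) = 2059.22440 / 1789.70107 ≈ 1.151

1.151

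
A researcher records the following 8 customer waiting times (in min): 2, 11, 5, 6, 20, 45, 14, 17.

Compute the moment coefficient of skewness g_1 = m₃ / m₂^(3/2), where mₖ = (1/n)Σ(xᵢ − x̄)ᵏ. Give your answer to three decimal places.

1.403

x̄ = (2 + 11 + 5 + 6 + 20 + 45 + 14 + 17) / 8 = 15.0000
deviations (xᵢ − x̄): -13.0000, -4.0000, -10.0000, -9.0000, 5.0000, 30.0000, -1.0000, 2.0000
Σ(xᵢ − x̄)² = 1296.0000 ⇒ m₂ = 1296.0000/8 = 162.00000
Σ(xᵢ − x̄)³ = 23142.0000 ⇒ m₃ = 23142.0000/8 = 2892.75000
m₂^(3/2) = 162.00000^(1.5) = 2061.92337
g_1 = m₃ / m₂^(3/2) = 2892.75000 / 2061.92337 ≈ 1.403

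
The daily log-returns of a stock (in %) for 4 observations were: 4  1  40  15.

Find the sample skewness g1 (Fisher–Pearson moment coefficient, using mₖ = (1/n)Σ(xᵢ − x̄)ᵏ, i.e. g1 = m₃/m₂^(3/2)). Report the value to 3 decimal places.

x̄ = (4 + 1 + 40 + 15) / 4 = 15.0000
deviations (xᵢ − x̄): -11.0000, -14.0000, 25.0000, 0.0000
Σ(xᵢ − x̄)² = 942.0000 ⇒ m₂ = 942.0000/4 = 235.50000
Σ(xᵢ − x̄)³ = 11550.0000 ⇒ m₃ = 11550.0000/4 = 2887.50000
m₂^(3/2) = 235.50000^(1.5) = 3613.98518
g1 = m₃ / m₂^(3/2) = 2887.50000 / 3613.98518 ≈ 0.799

0.799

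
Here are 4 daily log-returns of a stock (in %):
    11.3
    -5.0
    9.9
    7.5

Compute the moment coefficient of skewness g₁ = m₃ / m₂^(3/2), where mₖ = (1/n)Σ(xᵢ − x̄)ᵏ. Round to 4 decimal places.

x̄ = (11.3 - 5.0 + 9.9 + 7.5) / 4 = 5.9250
deviations (xᵢ − x̄): 5.3750, -10.9250, 3.9750, 1.5750
Σ(xᵢ − x̄)² = 166.5275 ⇒ m₂ = 166.5275/4 = 41.63188
Σ(xᵢ − x̄)³ = -1081.9586 ⇒ m₃ = -1081.9586/4 = -270.48966
m₂^(3/2) = 41.63188^(1.5) = 268.62038
g₁ = m₃ / m₂^(3/2) = -270.48966 / 268.62038 ≈ -1.0070

-1.0070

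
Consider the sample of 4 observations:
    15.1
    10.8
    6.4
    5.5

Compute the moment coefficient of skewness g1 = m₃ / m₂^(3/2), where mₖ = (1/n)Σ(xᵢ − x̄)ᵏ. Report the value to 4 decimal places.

0.4133

x̄ = (15.1 + 10.8 + 6.4 + 5.5) / 4 = 9.4500
deviations (xᵢ − x̄): 5.6500, 1.3500, -3.0500, -3.9500
Σ(xᵢ − x̄)² = 58.6500 ⇒ m₂ = 58.6500/4 = 14.66250
Σ(xᵢ − x̄)³ = 92.8200 ⇒ m₃ = 92.8200/4 = 23.20500
m₂^(3/2) = 14.66250^(1.5) = 56.14512
g1 = m₃ / m₂^(3/2) = 23.20500 / 56.14512 ≈ 0.4133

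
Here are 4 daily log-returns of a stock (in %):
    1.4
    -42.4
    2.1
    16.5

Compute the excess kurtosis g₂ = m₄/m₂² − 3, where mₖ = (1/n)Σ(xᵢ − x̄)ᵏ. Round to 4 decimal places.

x̄ = -5.6000
Σ(xᵢ − x̄)² = 1950.9400 ⇒ m₂ = 487.73500
Σ(xᵢ − x̄)⁴ = 2078426.6098 ⇒ m₄ = 519606.65245
m₂² = 237885.43022
g₂ = m₄/m₂² − 3 = 2.18427 − 3 ≈ -0.8157

-0.8157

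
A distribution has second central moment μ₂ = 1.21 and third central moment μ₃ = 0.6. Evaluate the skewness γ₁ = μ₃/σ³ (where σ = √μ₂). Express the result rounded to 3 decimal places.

0.451

σ = √μ₂ = √1.21 = 1.10000
σ³ = μ₂^(3/2) = 1.33100
γ₁ = μ₃/σ³ = 0.6 / 1.33100 ≈ 0.451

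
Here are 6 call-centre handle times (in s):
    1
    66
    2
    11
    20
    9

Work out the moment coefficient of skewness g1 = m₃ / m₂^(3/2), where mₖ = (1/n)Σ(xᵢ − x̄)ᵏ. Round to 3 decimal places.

x̄ = (1 + 66 + 2 + 11 + 20 + 9) / 6 = 18.1667
deviations (xᵢ − x̄): -17.1667, 47.8333, -16.1667, -7.1667, 1.8333, -9.1667
Σ(xᵢ − x̄)² = 2982.8333 ⇒ m₂ = 2982.8333/6 = 497.13889
Σ(xᵢ − x̄)³ = 99027.5556 ⇒ m₃ = 99027.5556/6 = 16504.59259
m₂^(3/2) = 497.13889^(1.5) = 11084.51272
g1 = m₃ / m₂^(3/2) = 16504.59259 / 11084.51272 ≈ 1.489

1.489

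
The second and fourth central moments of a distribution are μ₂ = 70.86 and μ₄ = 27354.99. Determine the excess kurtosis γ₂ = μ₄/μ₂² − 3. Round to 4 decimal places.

2.4480

μ₂² = 70.86² = 5021.13960
μ₄/μ₂² = 27354.99 / 5021.13960 = 5.44796
γ₂ = 5.44796 − 3 ≈ 2.4480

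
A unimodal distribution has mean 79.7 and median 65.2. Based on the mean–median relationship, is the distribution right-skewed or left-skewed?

mean − median = 79.7 − 65.2 = 14.5
mean > median ⇒ the longer tail is on the right ⇒ right-skewed (positively skewed).

right-skewed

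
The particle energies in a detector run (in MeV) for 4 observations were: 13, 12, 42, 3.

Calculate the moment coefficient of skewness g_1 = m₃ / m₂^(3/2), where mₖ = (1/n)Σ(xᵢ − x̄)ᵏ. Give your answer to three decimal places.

0.902

x̄ = (13 + 12 + 42 + 3) / 4 = 17.5000
deviations (xᵢ − x̄): -4.5000, -5.5000, 24.5000, -14.5000
Σ(xᵢ − x̄)² = 861.0000 ⇒ m₂ = 861.0000/4 = 215.25000
Σ(xᵢ − x̄)³ = 11400.0000 ⇒ m₃ = 11400.0000/4 = 2850.00000
m₂^(3/2) = 215.25000^(1.5) = 3158.01901
g_1 = m₃ / m₂^(3/2) = 2850.00000 / 3158.01901 ≈ 0.902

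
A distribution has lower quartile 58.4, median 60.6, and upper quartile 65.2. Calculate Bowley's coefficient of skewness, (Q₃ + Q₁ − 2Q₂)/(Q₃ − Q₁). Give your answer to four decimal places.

numerator: Q₃ + Q₁ − 2Q₂ = 65.2 + 58.4 − 2×60.6 = 2.4000
denominator: Q₃ − Q₁ = 65.2 − 58.4 = 6.8000
Bowley skewness = 2.4000 / 6.8000 ≈ 0.3529

0.3529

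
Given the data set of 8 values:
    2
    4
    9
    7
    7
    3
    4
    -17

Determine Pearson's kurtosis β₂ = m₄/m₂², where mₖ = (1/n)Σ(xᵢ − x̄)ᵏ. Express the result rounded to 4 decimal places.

x̄ = 2.3750
Σ(xᵢ − x̄)² = 467.8750 ⇒ m₂ = 58.48438
Σ(xᵢ − x̄)⁴ = 143773.7441 ⇒ m₄ = 17971.71802
m₂² = 3420.42212
β₂ = m₄/m₂² = 17971.71802 / 3420.42212 ≈ 5.2542

5.2542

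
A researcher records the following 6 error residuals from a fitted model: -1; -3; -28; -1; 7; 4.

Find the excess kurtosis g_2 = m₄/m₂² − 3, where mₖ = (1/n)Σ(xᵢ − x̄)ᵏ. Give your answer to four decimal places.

0.6265

x̄ = -3.6667
Σ(xᵢ − x̄)² = 779.3333 ⇒ m₂ = 129.88889
Σ(xᵢ − x̄)⁴ = 367097.1111 ⇒ m₄ = 61182.85185
m₂² = 16871.12346
g_2 = m₄/m₂² − 3 = 3.62648 − 3 ≈ 0.6265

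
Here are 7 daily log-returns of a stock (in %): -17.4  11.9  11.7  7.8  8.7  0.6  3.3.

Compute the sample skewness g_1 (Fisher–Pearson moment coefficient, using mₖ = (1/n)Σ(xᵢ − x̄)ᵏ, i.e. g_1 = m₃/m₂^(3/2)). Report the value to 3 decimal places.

-1.405

x̄ = (-17.4 + 11.9 + 11.7 + 7.8 + 8.7 + 0.6 + 3.3) / 7 = 3.8000
deviations (xᵢ − x̄): -21.2000, 8.1000, 7.9000, 4.0000, 4.9000, -3.2000, -0.5000
Σ(xᵢ − x̄)² = 627.9600 ⇒ m₂ = 627.9600/7 = 89.70857
Σ(xᵢ − x̄)³ = -8354.8920 ⇒ m₃ = -8354.8920/7 = -1193.55600
m₂^(3/2) = 89.70857^(1.5) = 849.67123
g_1 = m₃ / m₂^(3/2) = -1193.55600 / 849.67123 ≈ -1.405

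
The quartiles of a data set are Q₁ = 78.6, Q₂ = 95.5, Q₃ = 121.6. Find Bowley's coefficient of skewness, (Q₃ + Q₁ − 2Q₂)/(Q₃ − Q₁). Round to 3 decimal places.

0.214

numerator: Q₃ + Q₁ − 2Q₂ = 121.6 + 78.6 − 2×95.5 = 9.2000
denominator: Q₃ − Q₁ = 121.6 − 78.6 = 43.0000
Bowley skewness = 9.2000 / 43.0000 ≈ 0.214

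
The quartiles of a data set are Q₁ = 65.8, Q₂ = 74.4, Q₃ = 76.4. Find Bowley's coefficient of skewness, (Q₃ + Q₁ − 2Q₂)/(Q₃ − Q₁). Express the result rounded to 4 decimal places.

-0.6226

numerator: Q₃ + Q₁ − 2Q₂ = 76.4 + 65.8 − 2×74.4 = -6.6000
denominator: Q₃ − Q₁ = 76.4 − 65.8 = 10.6000
Bowley skewness = -6.6000 / 10.6000 ≈ -0.6226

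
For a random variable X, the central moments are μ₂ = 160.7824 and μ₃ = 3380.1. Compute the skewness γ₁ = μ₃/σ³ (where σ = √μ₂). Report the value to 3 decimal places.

1.658

σ = √μ₂ = √160.7824 = 12.68000
σ³ = μ₂^(3/2) = 2038.72083
γ₁ = μ₃/σ³ = 3380.1 / 2038.72083 ≈ 1.658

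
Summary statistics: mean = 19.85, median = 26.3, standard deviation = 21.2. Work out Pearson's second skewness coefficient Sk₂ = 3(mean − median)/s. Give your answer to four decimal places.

Sk₂ = 3(19.85 − 26.3) / 21.2 = 3 × -6.4500 / 21.2
    = -19.3500 / 21.2 ≈ -0.9127

-0.9127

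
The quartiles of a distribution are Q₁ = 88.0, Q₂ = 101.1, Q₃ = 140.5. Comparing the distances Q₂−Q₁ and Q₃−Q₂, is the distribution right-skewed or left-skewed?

Q₂ − Q₁ = 13.1;  Q₃ − Q₂ = 39.4
Q₃ − Q₂ > Q₂ − Q₁ ⇒ the upper half is more spread out ⇒ right-skewed.

right-skewed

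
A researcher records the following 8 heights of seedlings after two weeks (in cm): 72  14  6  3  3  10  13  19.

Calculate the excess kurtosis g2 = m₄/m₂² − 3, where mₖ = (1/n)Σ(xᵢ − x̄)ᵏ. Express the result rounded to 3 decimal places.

x̄ = 17.5000
Σ(xᵢ − x̄)² = 3614.0000 ⇒ m₂ = 451.75000
Σ(xᵢ − x̄)⁴ = 8932014.5000 ⇒ m₄ = 1116501.81250
m₂² = 204078.06250
g2 = m₄/m₂² − 3 = 5.47095 − 3 ≈ 2.471

2.471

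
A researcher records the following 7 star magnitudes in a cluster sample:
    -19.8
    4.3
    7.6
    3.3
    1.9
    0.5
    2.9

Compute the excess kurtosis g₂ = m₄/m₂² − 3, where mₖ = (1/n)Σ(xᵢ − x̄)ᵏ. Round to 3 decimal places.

1.652

x̄ = 0.1000
Σ(xᵢ − x̄)² = 491.3800 ⇒ m₂ = 70.19714
Σ(xᵢ − x̄)⁴ = 160475.9986 ⇒ m₄ = 22925.14266
m₂² = 4927.63887
g₂ = m₄/m₂² − 3 = 4.65236 − 3 ≈ 1.652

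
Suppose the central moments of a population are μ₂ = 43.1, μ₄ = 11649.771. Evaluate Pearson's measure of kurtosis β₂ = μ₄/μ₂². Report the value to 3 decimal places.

6.271

μ₂² = 43.1² = 1857.61000
μ₄/μ₂² = 11649.771 / 1857.61000 = 6.27138
β₂ ≈ 6.271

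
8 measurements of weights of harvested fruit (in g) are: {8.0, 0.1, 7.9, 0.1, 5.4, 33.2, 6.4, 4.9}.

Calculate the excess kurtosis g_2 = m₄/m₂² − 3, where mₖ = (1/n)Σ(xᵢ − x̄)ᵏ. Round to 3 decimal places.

2.237

x̄ = 8.2500
Σ(xᵢ − x̄)² = 778.3000 ⇒ m₂ = 97.28750
Σ(xᵢ − x̄)⁴ = 396536.9115 ⇒ m₄ = 49567.11393
m₂² = 9464.85766
g_2 = m₄/m₂² − 3 = 5.23696 − 3 ≈ 2.237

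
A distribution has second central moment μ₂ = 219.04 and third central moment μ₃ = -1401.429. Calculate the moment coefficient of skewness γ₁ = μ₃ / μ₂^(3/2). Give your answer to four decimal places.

σ = √μ₂ = √219.04 = 14.80000
σ³ = μ₂^(3/2) = 3241.79200
γ₁ = μ₃/σ³ = -1401.429 / 3241.79200 ≈ -0.4323

-0.4323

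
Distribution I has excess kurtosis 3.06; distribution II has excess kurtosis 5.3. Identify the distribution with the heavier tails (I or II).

Higher excess kurtosis ⇒ heavier tails relative to the normal distribution.
3.06 vs 5.3: the larger is 5.3, so II has heavier tails.

II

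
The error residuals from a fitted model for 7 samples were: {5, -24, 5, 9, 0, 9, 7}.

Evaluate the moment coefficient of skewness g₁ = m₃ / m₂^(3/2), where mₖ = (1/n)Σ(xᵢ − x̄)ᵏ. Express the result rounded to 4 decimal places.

-1.7659

x̄ = (5 - 24 + 5 + 9 + 0 + 9 + 7) / 7 = 1.5714
deviations (xᵢ − x̄): 3.4286, -25.5714, 3.4286, 7.4286, -1.5714, 7.4286, 5.4286
Σ(xᵢ − x̄)² = 819.7143 ⇒ m₂ = 819.7143/7 = 117.10204
Σ(xᵢ − x̄)³ = -15664.5306 ⇒ m₃ = -15664.5306/7 = -2237.79009
m₂^(3/2) = 117.10204^(1.5) = 1267.20447
g₁ = m₃ / m₂^(3/2) = -2237.79009 / 1267.20447 ≈ -1.7659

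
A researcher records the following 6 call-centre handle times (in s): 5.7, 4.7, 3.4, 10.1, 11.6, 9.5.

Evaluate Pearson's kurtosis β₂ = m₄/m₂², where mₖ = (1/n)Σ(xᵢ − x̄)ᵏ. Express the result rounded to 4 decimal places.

x̄ = 7.5000
Σ(xᵢ − x̄)² = 55.4600 ⇒ m₂ = 9.24333
Σ(xᵢ − x̄)⁴ = 698.8130 ⇒ m₄ = 116.46883
m₂² = 85.43921
β₂ = m₄/m₂² = 116.46883 / 85.43921 ≈ 1.3632

1.3632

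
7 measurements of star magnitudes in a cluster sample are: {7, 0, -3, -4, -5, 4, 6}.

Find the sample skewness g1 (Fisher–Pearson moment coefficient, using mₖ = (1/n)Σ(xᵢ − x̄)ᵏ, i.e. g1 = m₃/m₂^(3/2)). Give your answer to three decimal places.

0.131

x̄ = (7 + 0 - 3 - 4 - 5 + 4 + 6) / 7 = 0.7143
deviations (xᵢ − x̄): 6.2857, -0.7143, -3.7143, -4.7143, -5.7143, 3.2857, 5.2857
Σ(xᵢ − x̄)² = 147.4286 ⇒ m₂ = 147.4286/7 = 21.06122
Σ(xᵢ − x̄)³ = 88.5306 ⇒ m₃ = 88.5306/7 = 12.64723
m₂^(3/2) = 21.06122^(1.5) = 96.65524
g1 = m₃ / m₂^(3/2) = 12.64723 / 96.65524 ≈ 0.131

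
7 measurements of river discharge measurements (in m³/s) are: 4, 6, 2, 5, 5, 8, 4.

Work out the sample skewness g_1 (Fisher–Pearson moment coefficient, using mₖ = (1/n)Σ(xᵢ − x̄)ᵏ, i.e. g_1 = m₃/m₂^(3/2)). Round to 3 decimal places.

x̄ = (4 + 6 + 2 + 5 + 5 + 8 + 4) / 7 = 4.8571
deviations (xᵢ − x̄): -0.8571, 1.1429, -2.8571, 0.1429, 0.1429, 3.1429, -0.8571
Σ(xᵢ − x̄)² = 20.8571 ⇒ m₂ = 20.8571/7 = 2.97959
Σ(xᵢ − x̄)³ = 7.9592 ⇒ m₃ = 7.9592/7 = 1.13703
m₂^(3/2) = 2.97959^(1.5) = 5.14322
g_1 = m₃ / m₂^(3/2) = 1.13703 / 5.14322 ≈ 0.221

0.221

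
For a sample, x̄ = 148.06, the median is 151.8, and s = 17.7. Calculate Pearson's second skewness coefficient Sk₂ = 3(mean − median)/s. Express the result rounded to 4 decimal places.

Sk₂ = 3(148.06 − 151.8) / 17.7 = 3 × -3.7400 / 17.7
    = -11.2200 / 17.7 ≈ -0.6339

-0.6339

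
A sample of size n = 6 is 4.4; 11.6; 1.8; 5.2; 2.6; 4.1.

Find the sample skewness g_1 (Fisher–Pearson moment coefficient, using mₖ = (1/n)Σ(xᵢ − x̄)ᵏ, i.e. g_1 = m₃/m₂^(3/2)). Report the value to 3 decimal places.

x̄ = (4.4 + 11.6 + 1.8 + 5.2 + 2.6 + 4.1) / 6 = 4.9500
deviations (xᵢ − x̄): -0.5500, 6.6500, -3.1500, 0.2500, -2.3500, -0.8500
Σ(xᵢ − x̄)² = 60.7550 ⇒ m₂ = 60.7550/6 = 10.12583
Σ(xᵢ − x̄)³ = 249.0810 ⇒ m₃ = 249.0810/6 = 41.51350
m₂^(3/2) = 10.12583^(1.5) = 32.22153
g_1 = m₃ / m₂^(3/2) = 41.51350 / 32.22153 ≈ 1.288

1.288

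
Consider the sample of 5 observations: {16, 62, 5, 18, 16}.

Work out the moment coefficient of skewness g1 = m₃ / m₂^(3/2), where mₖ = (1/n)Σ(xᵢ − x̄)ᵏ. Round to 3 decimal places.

x̄ = (16 + 62 + 5 + 18 + 16) / 5 = 23.4000
deviations (xᵢ − x̄): -7.4000, 38.6000, -18.4000, -5.4000, -7.4000
Σ(xᵢ − x̄)² = 1967.2000 ⇒ m₂ = 1967.2000/5 = 393.44000
Σ(xᵢ − x̄)³ = 50315.0400 ⇒ m₃ = 50315.0400/5 = 10063.00800
m₂^(3/2) = 393.44000^(1.5) = 7804.00910
g1 = m₃ / m₂^(3/2) = 10063.00800 / 7804.00910 ≈ 1.289

1.289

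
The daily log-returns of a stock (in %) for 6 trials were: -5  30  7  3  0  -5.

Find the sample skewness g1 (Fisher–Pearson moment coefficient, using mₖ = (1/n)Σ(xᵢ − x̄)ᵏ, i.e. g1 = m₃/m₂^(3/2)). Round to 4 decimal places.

1.3158

x̄ = (-5 + 30 + 7 + 3 + 0 - 5) / 6 = 5.0000
deviations (xᵢ − x̄): -10.0000, 25.0000, 2.0000, -2.0000, -5.0000, -10.0000
Σ(xᵢ − x̄)² = 858.0000 ⇒ m₂ = 858.0000/6 = 143.00000
Σ(xᵢ − x̄)³ = 13500.0000 ⇒ m₃ = 13500.0000/6 = 2250.00000
m₂^(3/2) = 143.00000^(1.5) = 1710.03129
g1 = m₃ / m₂^(3/2) = 2250.00000 / 1710.03129 ≈ 1.3158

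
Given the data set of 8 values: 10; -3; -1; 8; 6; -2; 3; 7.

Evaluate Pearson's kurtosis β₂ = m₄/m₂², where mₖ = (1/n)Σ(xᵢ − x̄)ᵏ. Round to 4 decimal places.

1.4518

x̄ = 3.5000
Σ(xᵢ − x̄)² = 174.0000 ⇒ m₂ = 21.75000
Σ(xᵢ − x̄)⁴ = 5494.5000 ⇒ m₄ = 686.81250
m₂² = 473.06250
β₂ = m₄/m₂² = 686.81250 / 473.06250 ≈ 1.4518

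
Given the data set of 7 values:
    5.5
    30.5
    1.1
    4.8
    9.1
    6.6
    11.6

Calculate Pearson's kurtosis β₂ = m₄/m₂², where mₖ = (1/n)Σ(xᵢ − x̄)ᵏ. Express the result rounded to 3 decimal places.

x̄ = 9.8857
Σ(xᵢ − x̄)² = 561.5886 ⇒ m₂ = 80.22694
Σ(xᵢ − x̄)⁴ = 187704.0757 ⇒ m₄ = 26814.86795
m₂² = 6436.36171
β₂ = m₄/m₂² = 26814.86795 / 6436.36171 ≈ 4.166

4.166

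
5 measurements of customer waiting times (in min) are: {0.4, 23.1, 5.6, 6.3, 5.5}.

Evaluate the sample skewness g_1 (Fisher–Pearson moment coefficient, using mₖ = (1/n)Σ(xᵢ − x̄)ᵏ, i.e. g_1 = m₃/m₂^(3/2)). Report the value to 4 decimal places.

1.2050

x̄ = (0.4 + 23.1 + 5.6 + 6.3 + 5.5) / 5 = 8.1800
deviations (xᵢ − x̄): -7.7800, 14.9200, -2.5800, -1.8800, -2.6800
Σ(xᵢ − x̄)² = 300.5080 ⇒ m₂ = 300.5080/5 = 60.10160
Σ(xᵢ − x̄)³ = 2807.3095 ⇒ m₃ = 2807.3095/5 = 561.46190
m₂^(3/2) = 60.10160^(1.5) = 465.93899
g_1 = m₃ / m₂^(3/2) = 561.46190 / 465.93899 ≈ 1.2050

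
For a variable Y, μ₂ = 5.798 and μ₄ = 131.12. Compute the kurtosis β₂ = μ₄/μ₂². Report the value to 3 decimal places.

μ₂² = 5.798² = 33.61680
μ₄/μ₂² = 131.12 / 33.61680 = 3.90043
β₂ ≈ 3.900

3.900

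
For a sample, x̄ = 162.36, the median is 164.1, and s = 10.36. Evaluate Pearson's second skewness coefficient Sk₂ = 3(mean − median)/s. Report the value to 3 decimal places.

-0.504

Sk₂ = 3(162.36 − 164.1) / 10.36 = 3 × -1.7400 / 10.36
    = -5.2200 / 10.36 ≈ -0.504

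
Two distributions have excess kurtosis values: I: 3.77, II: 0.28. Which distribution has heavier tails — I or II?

I

Higher excess kurtosis ⇒ heavier tails relative to the normal distribution.
3.77 vs 0.28: the larger is 3.77, so I has heavier tails.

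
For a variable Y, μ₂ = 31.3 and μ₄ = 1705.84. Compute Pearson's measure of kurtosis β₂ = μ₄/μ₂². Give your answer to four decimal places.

μ₂² = 31.3² = 979.69000
μ₄/μ₂² = 1705.84 / 979.69000 = 1.74120
β₂ ≈ 1.7412

1.7412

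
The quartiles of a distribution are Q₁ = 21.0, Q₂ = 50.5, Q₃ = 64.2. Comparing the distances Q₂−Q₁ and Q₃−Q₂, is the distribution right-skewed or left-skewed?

Q₂ − Q₁ = 29.5;  Q₃ − Q₂ = 13.7
Q₂ − Q₁ > Q₃ − Q₂ ⇒ the lower half is more spread out ⇒ left-skewed.

left-skewed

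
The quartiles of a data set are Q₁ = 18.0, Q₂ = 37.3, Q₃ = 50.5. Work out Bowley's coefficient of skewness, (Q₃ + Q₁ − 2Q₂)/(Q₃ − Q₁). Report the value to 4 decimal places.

numerator: Q₃ + Q₁ − 2Q₂ = 50.5 + 18.0 − 2×37.3 = -6.1000
denominator: Q₃ − Q₁ = 50.5 − 18.0 = 32.5000
Bowley skewness = -6.1000 / 32.5000 ≈ -0.1877

-0.1877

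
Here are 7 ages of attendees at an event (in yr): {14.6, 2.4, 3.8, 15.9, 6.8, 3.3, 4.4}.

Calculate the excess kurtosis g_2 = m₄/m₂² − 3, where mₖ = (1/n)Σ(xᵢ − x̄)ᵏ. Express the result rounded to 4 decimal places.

-1.1576

x̄ = 7.3143
Σ(xᵢ − x̄)² = 188.1686 ⇒ m₂ = 26.88122
Σ(xᵢ − x̄)⁴ = 9319.1245 ⇒ m₄ = 1331.30349
m₂² = 722.60023
g_2 = m₄/m₂² − 3 = 1.84238 − 3 ≈ -1.1576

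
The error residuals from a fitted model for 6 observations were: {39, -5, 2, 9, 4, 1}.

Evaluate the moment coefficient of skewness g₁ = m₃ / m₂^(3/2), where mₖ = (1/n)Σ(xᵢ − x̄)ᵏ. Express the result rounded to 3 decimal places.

1.459

x̄ = (39 - 5 + 2 + 9 + 4 + 1) / 6 = 8.3333
deviations (xᵢ − x̄): 30.6667, -13.3333, -6.3333, 0.6667, -4.3333, -7.3333
Σ(xᵢ − x̄)² = 1231.3333 ⇒ m₂ = 1231.3333/6 = 205.22222
Σ(xᵢ − x̄)³ = 25740.4444 ⇒ m₃ = 25740.4444/6 = 4290.07407
m₂^(3/2) = 205.22222^(1.5) = 2939.92722
g₁ = m₃ / m₂^(3/2) = 4290.07407 / 2939.92722 ≈ 1.459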